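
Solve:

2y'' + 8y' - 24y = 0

Characteristic equation: 2r² + 8r - 24 = 0
Divide by 2: r² + 4r - 12 = 0
Roots: r = 2, -6 (distinct real)
General solution: y = C₁e^(2x) + C₂e^(-6x)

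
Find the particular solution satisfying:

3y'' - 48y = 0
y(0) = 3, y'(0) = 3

General solution: y = C₁e^(4x) + C₂e^(-4x)
Applying ICs: C₁ = 15/8, C₂ = 9/8
Particular solution: y = (15/8)e^(4x) + (9/8)e^(-4x)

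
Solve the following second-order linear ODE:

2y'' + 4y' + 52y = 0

Characteristic equation: 2r² + 4r + 52 = 0
Divide by 2: r² + 2r + 26 = 0
Roots: r = -1 ± 5i (complex conjugates)
General solution: y = e^(-x)(C₁cos(5x) + C₂sin(5x))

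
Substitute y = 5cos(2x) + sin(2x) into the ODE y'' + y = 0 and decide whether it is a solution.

Verification:
y'' = -20cos(2x) - 4sin(2x)
y'' + y ≠ 0 (frequency mismatch: got 4 instead of 1)

No, it is not a solution.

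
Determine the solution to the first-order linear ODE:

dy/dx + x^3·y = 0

Using integrating factor method:

General solution: y = Ce^(-x^4/4)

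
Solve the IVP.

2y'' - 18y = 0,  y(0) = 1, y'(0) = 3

General solution: y = C₁e^(3x) + C₂e^(-3x)
Applying ICs: C₁ = 1, C₂ = 0
Particular solution: y = e^(3x)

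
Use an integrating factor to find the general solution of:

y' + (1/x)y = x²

Using integrating factor method:

General solution: y = (1/4)x^3 + C/x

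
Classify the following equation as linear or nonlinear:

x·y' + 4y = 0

Linear (y and its derivatives appear to the first power only, no products of y terms)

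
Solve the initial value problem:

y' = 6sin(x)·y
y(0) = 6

General solution: y = Ce^(-6cos(x))
Applying IC y(0) = 6:
Particular solution: y = 6e^(6(1-cos(x)))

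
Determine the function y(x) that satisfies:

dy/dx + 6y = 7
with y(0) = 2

General solution: y = 7/6 + Ce^(-6x)
Applying y(0) = 2: C = 2 - 7/6 = 5/6
Particular solution: y = 7/6 + (5/6)e^(-6x)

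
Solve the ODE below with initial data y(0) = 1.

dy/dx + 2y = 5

General solution: y = 5/2 + Ce^(-2x)
Applying y(0) = 1: C = 1 - 5/2 = -3/2
Particular solution: y = 5/2 - (3/2)e^(-2x)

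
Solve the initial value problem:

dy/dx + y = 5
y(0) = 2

General solution: y = 5 + Ce^(-x)
Applying y(0) = 2: C = 2 - 5 = -3
Particular solution: y = 5 - 3e^(-x)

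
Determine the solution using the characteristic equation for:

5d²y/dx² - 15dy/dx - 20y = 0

Characteristic equation: 5r² - 15r - 20 = 0
Divide by 5: r² - 3r - 4 = 0
Roots: r = 4, -1 (distinct real)
General solution: y = C₁e^(4x) + C₂e^(-x)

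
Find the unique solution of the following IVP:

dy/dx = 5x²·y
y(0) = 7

General solution: y = Ce^(5x³/3)
Applying IC y(0) = 7:
Particular solution: y = 7e^(5x³/3)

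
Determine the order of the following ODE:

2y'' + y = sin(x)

The order is 2 (highest derivative is of order 2).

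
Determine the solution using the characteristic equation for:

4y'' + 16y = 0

Characteristic equation: 4r² + 16 = 0
Divide by 4: r² + 4 = 0
Roots: r = ±2i (complex conjugates)
General solution: y = C₁cos(2x) + C₂sin(2x)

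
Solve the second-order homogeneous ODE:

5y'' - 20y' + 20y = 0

Characteristic equation: 5r² - 20r + 20 = 0
Divide by 5: r² - 4r + 4 = 0
Factored: (r - 2)² = 0
Repeated root: r = 2
General solution: y = (C₁ + C₂x)e^(2x)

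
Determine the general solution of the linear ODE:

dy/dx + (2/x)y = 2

Using integrating factor method:

General solution: y = (2/3)x + Cx^(-2)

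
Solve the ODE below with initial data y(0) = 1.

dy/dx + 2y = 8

General solution: y = 4 + Ce^(-2x)
Applying y(0) = 1: C = 1 - 4 = -3
Particular solution: y = 4 - 3e^(-2x)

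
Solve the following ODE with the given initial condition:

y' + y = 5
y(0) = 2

General solution: y = 5 + Ce^(-x)
Applying y(0) = 2: C = 2 - 5 = -3
Particular solution: y = 5 - 3e^(-x)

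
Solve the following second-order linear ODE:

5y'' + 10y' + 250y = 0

Characteristic equation: 5r² + 10r + 250 = 0
Divide by 5: r² + 2r + 50 = 0
Roots: r = -1 ± 7i (complex conjugates)
General solution: y = e^(-x)(C₁cos(7x) + C₂sin(7x))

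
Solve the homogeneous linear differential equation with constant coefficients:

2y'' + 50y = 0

Characteristic equation: 2r² + 50 = 0
Divide by 2: r² + 25 = 0
Roots: r = ±5i (complex conjugates)
General solution: y = C₁cos(5x) + C₂sin(5x)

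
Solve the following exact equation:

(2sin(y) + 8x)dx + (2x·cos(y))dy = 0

Verify exactness: ∂M/∂y = ∂N/∂x ✓
Find F(x,y) such that ∂F/∂x = M, ∂F/∂y = N
Solution: 2x·sin(y) + 4x² = C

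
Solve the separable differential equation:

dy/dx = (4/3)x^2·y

Separating variables and integrating:
ln|y| = 4x^3/9 + C

General solution: y = Ce^(4x^3/9)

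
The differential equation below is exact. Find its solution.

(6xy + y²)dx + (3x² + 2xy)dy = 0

Verify exactness: ∂M/∂y = ∂N/∂x ✓
Find F(x,y) such that ∂F/∂x = M, ∂F/∂y = N
Solution: 3x²y + xy² = C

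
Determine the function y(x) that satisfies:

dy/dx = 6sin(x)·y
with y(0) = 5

General solution: y = Ce^(-6cos(x))
Applying IC y(0) = 5:
Particular solution: y = 5e^(6(1-cos(x)))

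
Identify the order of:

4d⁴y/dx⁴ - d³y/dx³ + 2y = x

The order is 4 (highest derivative is of order 4).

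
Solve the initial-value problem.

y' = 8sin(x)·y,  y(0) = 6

General solution: y = Ce^(-8cos(x))
Applying IC y(0) = 6:
Particular solution: y = 6e^(8(1-cos(x)))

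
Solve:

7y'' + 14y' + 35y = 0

Characteristic equation: 7r² + 14r + 35 = 0
Divide by 7: r² + 2r + 5 = 0
Roots: r = -1 ± 2i (complex conjugates)
General solution: y = e^(-x)(C₁cos(2x) + C₂sin(2x))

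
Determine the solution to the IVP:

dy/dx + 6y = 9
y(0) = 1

General solution: y = 3/2 + Ce^(-6x)
Applying y(0) = 1: C = 1 - 3/2 = -1/2
Particular solution: y = 3/2 - (1/2)e^(-6x)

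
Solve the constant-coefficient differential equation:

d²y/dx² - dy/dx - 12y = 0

Characteristic equation: r² - r - 12 = 0
Roots: r = 4, -3 (distinct real)
General solution: y = C₁e^(4x) + C₂e^(-3x)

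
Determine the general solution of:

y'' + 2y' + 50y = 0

Characteristic equation: r² + 2r + 50 = 0
Roots: r = -1 ± 7i (complex conjugates)
General solution: y = e^(-x)(C₁cos(7x) + C₂sin(7x))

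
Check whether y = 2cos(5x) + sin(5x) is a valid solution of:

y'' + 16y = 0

Verification:
y'' = -50cos(5x) - 25sin(5x)
y'' + 16y ≠ 0 (frequency mismatch: got 25 instead of 16)

No, it is not a solution.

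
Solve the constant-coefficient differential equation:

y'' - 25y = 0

Characteristic equation: r² - 25 = 0
Roots: r = 5, -5 (distinct real)
General solution: y = C₁e^(5x) + C₂e^(-5x)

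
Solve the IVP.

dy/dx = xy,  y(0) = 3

General solution: y = Ce^(x²/2)
Applying IC y(0) = 3:
Particular solution: y = 3e^(x²/2)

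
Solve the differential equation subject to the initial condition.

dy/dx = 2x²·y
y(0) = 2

General solution: y = Ce^(2x³/3)
Applying IC y(0) = 2:
Particular solution: y = 2e^(2x³/3)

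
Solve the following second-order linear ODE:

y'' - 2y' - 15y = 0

Characteristic equation: r² - 2r - 15 = 0
Roots: r = 5, -3 (distinct real)
General solution: y = C₁e^(5x) + C₂e^(-3x)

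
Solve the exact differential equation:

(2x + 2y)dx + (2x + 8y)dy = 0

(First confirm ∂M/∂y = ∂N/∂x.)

Verify exactness: ∂M/∂y = ∂N/∂x ✓
Find F(x,y) such that ∂F/∂x = M, ∂F/∂y = N
Solution: x² + 2xy + 4y² = C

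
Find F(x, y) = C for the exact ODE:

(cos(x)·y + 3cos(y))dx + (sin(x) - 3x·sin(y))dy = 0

Verify exactness: ∂M/∂y = ∂N/∂x ✓
Find F(x,y) such that ∂F/∂x = M, ∂F/∂y = N
Solution: sin(x)·y + 3x·cos(y) = C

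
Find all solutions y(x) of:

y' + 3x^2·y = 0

Using integrating factor method:

General solution: y = Ce^(-x^3)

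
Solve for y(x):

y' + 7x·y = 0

Using integrating factor method:

General solution: y = Ce^(-7x^2/2)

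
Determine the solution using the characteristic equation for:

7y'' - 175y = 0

Characteristic equation: 7r² - 175 = 0
Divide by 7: r² - 25 = 0
Roots: r = 5, -5 (distinct real)
General solution: y = C₁e^(5x) + C₂e^(-5x)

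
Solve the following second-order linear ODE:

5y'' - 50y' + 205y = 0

Characteristic equation: 5r² - 50r + 205 = 0
Divide by 5: r² - 10r + 41 = 0
Roots: r = 5 ± 4i (complex conjugates)
General solution: y = e^(5x)(C₁cos(4x) + C₂sin(4x))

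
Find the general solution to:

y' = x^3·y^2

Separating variables and integrating:
-1/y = x^4/4 + C

General solution: y^-1 = (-1/4)x^4 + C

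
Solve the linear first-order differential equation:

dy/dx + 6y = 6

Using integrating factor method:

General solution: y = 1 + Ce^(-6x)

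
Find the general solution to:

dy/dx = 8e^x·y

Separating variables and integrating:
ln|y| = 8e^x + C

General solution: y = Ce^(8e^x)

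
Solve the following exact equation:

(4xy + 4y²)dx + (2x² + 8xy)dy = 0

Verify exactness: ∂M/∂y = ∂N/∂x ✓
Find F(x,y) such that ∂F/∂x = M, ∂F/∂y = N
Solution: 2x²y + 4xy² = C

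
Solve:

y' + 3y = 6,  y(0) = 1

General solution: y = 2 + Ce^(-3x)
Applying y(0) = 1: C = 1 - 2 = -1
Particular solution: y = 2 - e^(-3x)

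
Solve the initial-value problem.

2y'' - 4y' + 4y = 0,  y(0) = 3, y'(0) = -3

General solution: y = e^x(C₁cos(x) + C₂sin(x))
Complex roots r = 1 ± i
Applying ICs: C₁ = 3, C₂ = -6
Particular solution: y = e^x(3cos(x) - 6sin(x))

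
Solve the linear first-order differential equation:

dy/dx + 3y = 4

Using integrating factor method:

General solution: y = 4/3 + Ce^(-3x)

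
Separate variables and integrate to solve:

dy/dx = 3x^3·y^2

Separating variables and integrating:
-1/y = 3x^4/4 + C

General solution: y^-1 = (-3/4)x^4 + C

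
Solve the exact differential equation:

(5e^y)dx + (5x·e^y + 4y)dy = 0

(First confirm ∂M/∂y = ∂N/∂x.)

Verify exactness: ∂M/∂y = ∂N/∂x ✓
Find F(x,y) such that ∂F/∂x = M, ∂F/∂y = N
Solution: 5x·e^y + 2y² = C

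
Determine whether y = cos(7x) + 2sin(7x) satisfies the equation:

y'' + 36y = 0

Verification:
y'' = -49cos(7x) - 98sin(7x)
y'' + 36y ≠ 0 (frequency mismatch: got 49 instead of 36)

No, it is not a solution.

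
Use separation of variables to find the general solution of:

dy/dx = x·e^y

Separating variables and integrating:
-e^(-y) = x²/2 + C

General solution: y = -ln(C - x²/2)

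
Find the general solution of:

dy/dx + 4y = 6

Using integrating factor method:

General solution: y = 3/2 + Ce^(-4x)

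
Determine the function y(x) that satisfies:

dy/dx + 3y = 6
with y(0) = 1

General solution: y = 2 + Ce^(-3x)
Applying y(0) = 1: C = 1 - 2 = -1
Particular solution: y = 2 - e^(-3x)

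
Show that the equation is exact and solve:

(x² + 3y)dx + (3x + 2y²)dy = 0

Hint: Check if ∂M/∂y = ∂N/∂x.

Verify exactness: ∂M/∂y = ∂N/∂x ✓
Find F(x,y) such that ∂F/∂x = M, ∂F/∂y = N
Solution: x³/3 + 3xy + 2y³/3 = C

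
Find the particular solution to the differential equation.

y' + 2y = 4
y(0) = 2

General solution: y = 2 + Ce^(-2x)
Applying y(0) = 2: C = 2 - 2 = 0
Particular solution: y = 2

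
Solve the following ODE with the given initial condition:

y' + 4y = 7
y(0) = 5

General solution: y = 7/4 + Ce^(-4x)
Applying y(0) = 5: C = 5 - 7/4 = 13/4
Particular solution: y = 7/4 + (13/4)e^(-4x)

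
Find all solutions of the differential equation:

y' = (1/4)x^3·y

Separating variables and integrating:
ln|y| = x^4/16 + C

General solution: y = Ce^(x^4/16)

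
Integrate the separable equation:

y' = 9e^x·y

Separating variables and integrating:
ln|y| = 9e^x + C

General solution: y = Ce^(9e^x)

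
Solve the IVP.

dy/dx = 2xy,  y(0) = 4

General solution: y = Ce^(x²)
Applying IC y(0) = 4:
Particular solution: y = 4e^(x²)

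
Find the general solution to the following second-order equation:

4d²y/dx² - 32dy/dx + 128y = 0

Characteristic equation: 4r² - 32r + 128 = 0
Divide by 4: r² - 8r + 32 = 0
Roots: r = 4 ± 4i (complex conjugates)
General solution: y = e^(4x)(C₁cos(4x) + C₂sin(4x))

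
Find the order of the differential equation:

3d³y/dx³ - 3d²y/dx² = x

The order is 3 (highest derivative is of order 3).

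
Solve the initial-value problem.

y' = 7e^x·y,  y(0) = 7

General solution: y = Ce^(7e^x)
Applying IC y(0) = 7:
Particular solution: y = 7e^(7(e^x - 1))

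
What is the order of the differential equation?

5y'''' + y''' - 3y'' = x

The order is 4 (highest derivative is of order 4).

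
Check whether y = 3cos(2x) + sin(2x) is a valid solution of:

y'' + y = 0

Verification:
y'' = -12cos(2x) - 4sin(2x)
y'' + y ≠ 0 (frequency mismatch: got 4 instead of 1)

No, it is not a solution.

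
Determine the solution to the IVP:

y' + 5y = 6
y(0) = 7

General solution: y = 6/5 + Ce^(-5x)
Applying y(0) = 7: C = 7 - 6/5 = 29/5
Particular solution: y = 6/5 + (29/5)e^(-5x)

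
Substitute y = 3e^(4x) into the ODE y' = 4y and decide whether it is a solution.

Verification:
y = 3e^(4x)
y' = 12e^(4x)
4y = 12e^(4x)
y' = 4y ✓

Yes, it is a solution.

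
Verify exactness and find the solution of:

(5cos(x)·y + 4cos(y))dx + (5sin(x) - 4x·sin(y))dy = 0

Verify exactness: ∂M/∂y = ∂N/∂x ✓
Find F(x,y) such that ∂F/∂x = M, ∂F/∂y = N
Solution: 5sin(x)·y + 4x·cos(y) = C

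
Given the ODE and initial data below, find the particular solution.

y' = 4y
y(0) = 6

General solution: y = Ce^(4x)
Applying IC y(0) = 6:
Particular solution: y = 6e^(4x)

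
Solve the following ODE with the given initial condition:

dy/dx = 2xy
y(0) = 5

General solution: y = Ce^(x²)
Applying IC y(0) = 5:
Particular solution: y = 5e^(x²)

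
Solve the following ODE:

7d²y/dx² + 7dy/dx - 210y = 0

Characteristic equation: 7r² + 7r - 210 = 0
Divide by 7: r² + r - 30 = 0
Roots: r = 5, -6 (distinct real)
General solution: y = C₁e^(5x) + C₂e^(-6x)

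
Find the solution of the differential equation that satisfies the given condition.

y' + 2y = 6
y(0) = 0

General solution: y = 3 + Ce^(-2x)
Applying y(0) = 0: C = 0 - 3 = -3
Particular solution: y = 3 - 3e^(-2x)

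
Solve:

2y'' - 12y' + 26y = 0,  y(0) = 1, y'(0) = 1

General solution: y = e^(3x)(C₁cos(2x) + C₂sin(2x))
Complex roots r = 3 ± 2i
Applying ICs: C₁ = 1, C₂ = -1
Particular solution: y = e^(3x)(cos(2x) - sin(2x))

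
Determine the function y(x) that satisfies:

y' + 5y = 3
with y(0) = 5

General solution: y = 3/5 + Ce^(-5x)
Applying y(0) = 5: C = 5 - 3/5 = 22/5
Particular solution: y = 3/5 + (22/5)e^(-5x)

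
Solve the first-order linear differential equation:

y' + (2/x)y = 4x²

Using integrating factor method:

General solution: y = (4/5)x^3 + Cx^(-2)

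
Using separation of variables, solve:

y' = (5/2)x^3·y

Separating variables and integrating:
ln|y| = 5x^4/8 + C

General solution: y = Ce^(5x^4/8)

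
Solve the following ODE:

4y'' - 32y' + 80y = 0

Characteristic equation: 4r² - 32r + 80 = 0
Divide by 4: r² - 8r + 20 = 0
Roots: r = 4 ± 2i (complex conjugates)
General solution: y = e^(4x)(C₁cos(2x) + C₂sin(2x))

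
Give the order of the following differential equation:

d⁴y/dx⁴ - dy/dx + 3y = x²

The order is 4 (highest derivative is of order 4).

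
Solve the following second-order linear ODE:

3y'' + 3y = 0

Characteristic equation: 3r² + 3 = 0
Divide by 3: r² + 1 = 0
Roots: r = ±i (complex conjugates)
General solution: y = C₁cos(x) + C₂sin(x)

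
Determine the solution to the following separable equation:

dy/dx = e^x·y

Separating variables and integrating:
ln|y| = e^x + C

General solution: y = Ce^(e^x)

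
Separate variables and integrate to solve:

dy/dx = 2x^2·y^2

Separating variables and integrating:
-1/y = 2x^3/3 + C

General solution: y^-1 = (-2/3)x^3 + C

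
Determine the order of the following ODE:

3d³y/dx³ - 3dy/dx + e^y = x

The order is 3 (highest derivative is of order 3).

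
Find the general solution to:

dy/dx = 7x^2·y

Separating variables and integrating:
ln|y| = 7x^3/3 + C

General solution: y = Ce^(7x^3/3)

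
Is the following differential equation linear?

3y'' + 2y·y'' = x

No. Nonlinear (y·y'' term)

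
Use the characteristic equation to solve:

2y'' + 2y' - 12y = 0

Characteristic equation: 2r² + 2r - 12 = 0
Divide by 2: r² + r - 6 = 0
Roots: r = 2, -3 (distinct real)
General solution: y = C₁e^(2x) + C₂e^(-3x)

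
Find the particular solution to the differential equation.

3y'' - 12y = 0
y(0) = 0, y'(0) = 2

General solution: y = C₁e^(2x) + C₂e^(-2x)
Applying ICs: C₁ = 1/2, C₂ = -1/2
Particular solution: y = (1/2)e^(2x) - (1/2)e^(-2x)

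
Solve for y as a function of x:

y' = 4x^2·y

Separating variables and integrating:
ln|y| = 4x^3/3 + C

General solution: y = Ce^(4x^3/3)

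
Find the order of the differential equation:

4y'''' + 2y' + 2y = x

The order is 4 (highest derivative is of order 4).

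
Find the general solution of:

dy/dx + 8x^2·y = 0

Using integrating factor method:

General solution: y = Ce^(-8x^3/3)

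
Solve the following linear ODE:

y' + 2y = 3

Using integrating factor method:

General solution: y = 3/2 + Ce^(-2x)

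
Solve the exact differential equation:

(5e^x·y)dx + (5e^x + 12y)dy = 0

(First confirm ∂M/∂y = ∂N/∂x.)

Verify exactness: ∂M/∂y = ∂N/∂x ✓
Find F(x,y) such that ∂F/∂x = M, ∂F/∂y = N
Solution: 5e^x·y + 6y² = C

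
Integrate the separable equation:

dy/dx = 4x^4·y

Separating variables and integrating:
ln|y| = 4x^5/5 + C

General solution: y = Ce^(4x^5/5)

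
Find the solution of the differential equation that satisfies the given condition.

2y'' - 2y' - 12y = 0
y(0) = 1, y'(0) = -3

General solution: y = C₁e^(3x) + C₂e^(-2x)
Applying ICs: C₁ = -1/5, C₂ = 6/5
Particular solution: y = -(1/5)e^(3x) + (6/5)e^(-2x)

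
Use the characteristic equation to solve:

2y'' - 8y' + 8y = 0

Characteristic equation: 2r² - 8r + 8 = 0
Divide by 2: r² - 4r + 4 = 0
Factored: (r - 2)² = 0
Repeated root: r = 2
General solution: y = (C₁ + C₂x)e^(2x)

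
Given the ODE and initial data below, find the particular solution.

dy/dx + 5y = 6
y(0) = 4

General solution: y = 6/5 + Ce^(-5x)
Applying y(0) = 4: C = 4 - 6/5 = 14/5
Particular solution: y = 6/5 + (14/5)e^(-5x)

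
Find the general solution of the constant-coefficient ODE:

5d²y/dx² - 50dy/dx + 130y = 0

Characteristic equation: 5r² - 50r + 130 = 0
Divide by 5: r² - 10r + 26 = 0
Roots: r = 5 ± i (complex conjugates)
General solution: y = e^(5x)(C₁cos(x) + C₂sin(x))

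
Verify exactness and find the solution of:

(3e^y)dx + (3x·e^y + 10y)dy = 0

Verify exactness: ∂M/∂y = ∂N/∂x ✓
Find F(x,y) such that ∂F/∂x = M, ∂F/∂y = N
Solution: 3x·e^y + 5y² = C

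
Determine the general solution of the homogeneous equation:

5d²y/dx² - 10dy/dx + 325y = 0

Characteristic equation: 5r² - 10r + 325 = 0
Divide by 5: r² - 2r + 65 = 0
Roots: r = 1 ± 8i (complex conjugates)
General solution: y = e^x(C₁cos(8x) + C₂sin(8x))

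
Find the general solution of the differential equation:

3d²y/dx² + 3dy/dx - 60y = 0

Characteristic equation: 3r² + 3r - 60 = 0
Divide by 3: r² + r - 20 = 0
Roots: r = 4, -5 (distinct real)
General solution: y = C₁e^(4x) + C₂e^(-5x)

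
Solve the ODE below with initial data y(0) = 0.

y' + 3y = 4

General solution: y = 4/3 + Ce^(-3x)
Applying y(0) = 0: C = 0 - 4/3 = -4/3
Particular solution: y = 4/3 - (4/3)e^(-3x)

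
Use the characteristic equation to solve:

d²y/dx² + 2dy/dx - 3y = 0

Characteristic equation: r² + 2r - 3 = 0
Roots: r = 1, -3 (distinct real)
General solution: y = C₁e^x + C₂e^(-3x)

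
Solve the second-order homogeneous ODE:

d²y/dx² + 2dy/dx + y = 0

Characteristic equation: r² + 2r + 1 = 0
Factored: (r + 1)² = 0
Repeated root: r = -1
General solution: y = (C₁ + C₂x)e^(-x)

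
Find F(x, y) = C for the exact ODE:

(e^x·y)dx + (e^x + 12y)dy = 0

Verify exactness: ∂M/∂y = ∂N/∂x ✓
Find F(x,y) such that ∂F/∂x = M, ∂F/∂y = N
Solution: e^x·y + 6y² = C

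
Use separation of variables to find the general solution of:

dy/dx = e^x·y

Separating variables and integrating:
ln|y| = e^x + C

General solution: y = Ce^(e^x)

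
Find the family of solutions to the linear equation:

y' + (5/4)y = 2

Using integrating factor method:

General solution: y = 8/5 + Ce^(-5x/4)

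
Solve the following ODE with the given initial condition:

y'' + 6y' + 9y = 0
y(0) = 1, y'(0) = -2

General solution: y = (C₁ + C₂x)e^(-3x)
Repeated root r = -3
Applying ICs: C₁ = 1, C₂ = 1
Particular solution: y = (1 + x)e^(-3x)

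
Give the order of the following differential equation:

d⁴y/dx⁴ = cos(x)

The order is 4 (highest derivative is of order 4).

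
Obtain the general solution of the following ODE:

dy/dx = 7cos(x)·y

Separating variables and integrating:
ln|y| = 7sin(x) + C

General solution: y = Ce^(7sin(x))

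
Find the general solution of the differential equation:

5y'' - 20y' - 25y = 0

Characteristic equation: 5r² - 20r - 25 = 0
Divide by 5: r² - 4r - 5 = 0
Roots: r = 5, -1 (distinct real)
General solution: y = C₁e^(5x) + C₂e^(-x)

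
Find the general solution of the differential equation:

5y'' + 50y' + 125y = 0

Characteristic equation: 5r² + 50r + 125 = 0
Divide by 5: r² + 10r + 25 = 0
Factored: (r + 5)² = 0
Repeated root: r = -5
General solution: y = (C₁ + C₂x)e^(-5x)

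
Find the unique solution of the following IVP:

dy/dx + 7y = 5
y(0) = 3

General solution: y = 5/7 + Ce^(-7x)
Applying y(0) = 3: C = 3 - 5/7 = 16/7
Particular solution: y = 5/7 + (16/7)e^(-7x)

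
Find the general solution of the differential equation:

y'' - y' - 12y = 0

Characteristic equation: r² - r - 12 = 0
Roots: r = 4, -3 (distinct real)
General solution: y = C₁e^(4x) + C₂e^(-3x)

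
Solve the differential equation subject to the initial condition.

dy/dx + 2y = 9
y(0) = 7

General solution: y = 9/2 + Ce^(-2x)
Applying y(0) = 7: C = 7 - 9/2 = 5/2
Particular solution: y = 9/2 + (5/2)e^(-2x)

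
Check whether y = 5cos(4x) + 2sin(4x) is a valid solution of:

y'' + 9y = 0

Verification:
y'' = -80cos(4x) - 32sin(4x)
y'' + 9y ≠ 0 (frequency mismatch: got 16 instead of 9)

No, it is not a solution.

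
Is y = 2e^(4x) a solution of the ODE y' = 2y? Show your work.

Verification:
y = 2e^(4x)
y' = 8e^(4x)
But 2y = 4e^(4x)
y' ≠ 2y — the derivative does not match

No, it is not a solution.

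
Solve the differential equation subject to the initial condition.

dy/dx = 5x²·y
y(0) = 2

General solution: y = Ce^(5x³/3)
Applying IC y(0) = 2:
Particular solution: y = 2e^(5x³/3)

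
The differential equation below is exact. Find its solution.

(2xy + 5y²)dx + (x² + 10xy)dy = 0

Verify exactness: ∂M/∂y = ∂N/∂x ✓
Find F(x,y) such that ∂F/∂x = M, ∂F/∂y = N
Solution: x²y + 5xy² = C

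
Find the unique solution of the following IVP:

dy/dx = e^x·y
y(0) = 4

General solution: y = Ce^(e^x)
Applying IC y(0) = 4:
Particular solution: y = 4e^(e^x - 1)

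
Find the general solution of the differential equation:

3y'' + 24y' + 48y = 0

Characteristic equation: 3r² + 24r + 48 = 0
Divide by 3: r² + 8r + 16 = 0
Factored: (r + 4)² = 0
Repeated root: r = -4
General solution: y = (C₁ + C₂x)e^(-4x)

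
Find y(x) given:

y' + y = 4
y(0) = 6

General solution: y = 4 + Ce^(-x)
Applying y(0) = 6: C = 6 - 4 = 2
Particular solution: y = 4 + 2e^(-x)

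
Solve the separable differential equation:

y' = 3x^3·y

Separating variables and integrating:
ln|y| = 3x^4/4 + C

General solution: y = Ce^(3x^4/4)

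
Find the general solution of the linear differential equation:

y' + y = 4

Using integrating factor method:

General solution: y = 4 + Ce^(-x)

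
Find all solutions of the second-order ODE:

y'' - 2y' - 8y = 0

Characteristic equation: r² - 2r - 8 = 0
Roots: r = 4, -2 (distinct real)
General solution: y = C₁e^(4x) + C₂e^(-2x)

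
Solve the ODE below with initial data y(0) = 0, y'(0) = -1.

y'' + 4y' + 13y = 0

General solution: y = e^(-2x)(C₁cos(3x) + C₂sin(3x))
Complex roots r = -2 ± 3i
Applying ICs: C₁ = 0, C₂ = -1/3
Particular solution: y = e^(-2x)(-(1/3)sin(3x))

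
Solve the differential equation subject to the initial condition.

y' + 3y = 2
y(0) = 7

General solution: y = 2/3 + Ce^(-3x)
Applying y(0) = 7: C = 7 - 2/3 = 19/3
Particular solution: y = 2/3 + (19/3)e^(-3x)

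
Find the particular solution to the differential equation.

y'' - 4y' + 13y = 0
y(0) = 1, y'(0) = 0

General solution: y = e^(2x)(C₁cos(3x) + C₂sin(3x))
Complex roots r = 2 ± 3i
Applying ICs: C₁ = 1, C₂ = -2/3
Particular solution: y = e^(2x)(cos(3x) - (2/3)sin(3x))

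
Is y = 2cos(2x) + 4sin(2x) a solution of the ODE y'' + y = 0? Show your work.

Verification:
y'' = -8cos(2x) - 16sin(2x)
y'' + y ≠ 0 (frequency mismatch: got 4 instead of 1)

No, it is not a solution.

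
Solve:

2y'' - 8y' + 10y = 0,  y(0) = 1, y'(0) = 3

General solution: y = e^(2x)(C₁cos(x) + C₂sin(x))
Complex roots r = 2 ± i
Applying ICs: C₁ = 1, C₂ = 1
Particular solution: y = e^(2x)(cos(x) + sin(x))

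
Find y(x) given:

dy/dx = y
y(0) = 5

General solution: y = Ce^x
Applying IC y(0) = 5:
Particular solution: y = 5e^x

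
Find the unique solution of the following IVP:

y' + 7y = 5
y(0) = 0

General solution: y = 5/7 + Ce^(-7x)
Applying y(0) = 0: C = 0 - 5/7 = -5/7
Particular solution: y = 5/7 - (5/7)e^(-7x)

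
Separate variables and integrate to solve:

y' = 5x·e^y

Separating variables and integrating:
-e^(-y) = 5x²/2 + C

General solution: y = -ln(C - 5x²/2)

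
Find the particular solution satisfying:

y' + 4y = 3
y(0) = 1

General solution: y = 3/4 + Ce^(-4x)
Applying y(0) = 1: C = 1 - 3/4 = 1/4
Particular solution: y = 3/4 + (1/4)e^(-4x)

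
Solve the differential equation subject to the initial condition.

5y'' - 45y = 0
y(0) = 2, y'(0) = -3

General solution: y = C₁e^(3x) + C₂e^(-3x)
Applying ICs: C₁ = 1/2, C₂ = 3/2
Particular solution: y = (1/2)e^(3x) + (3/2)e^(-3x)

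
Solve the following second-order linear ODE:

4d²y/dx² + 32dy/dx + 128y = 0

Characteristic equation: 4r² + 32r + 128 = 0
Divide by 4: r² + 8r + 32 = 0
Roots: r = -4 ± 4i (complex conjugates)
General solution: y = e^(-4x)(C₁cos(4x) + C₂sin(4x))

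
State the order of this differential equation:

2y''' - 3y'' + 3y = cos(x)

The order is 3 (highest derivative is of order 3).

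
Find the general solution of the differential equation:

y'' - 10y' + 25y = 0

Characteristic equation: r² - 10r + 25 = 0
Factored: (r - 5)² = 0
Repeated root: r = 5
General solution: y = (C₁ + C₂x)e^(5x)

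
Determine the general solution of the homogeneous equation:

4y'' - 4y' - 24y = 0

Characteristic equation: 4r² - 4r - 24 = 0
Divide by 4: r² - r - 6 = 0
Roots: r = 3, -2 (distinct real)
General solution: y = C₁e^(3x) + C₂e^(-2x)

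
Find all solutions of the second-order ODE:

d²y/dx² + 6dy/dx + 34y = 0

Characteristic equation: r² + 6r + 34 = 0
Roots: r = -3 ± 5i (complex conjugates)
General solution: y = e^(-3x)(C₁cos(5x) + C₂sin(5x))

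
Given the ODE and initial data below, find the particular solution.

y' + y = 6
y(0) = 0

General solution: y = 6 + Ce^(-x)
Applying y(0) = 0: C = 0 - 6 = -6
Particular solution: y = 6 - 6e^(-x)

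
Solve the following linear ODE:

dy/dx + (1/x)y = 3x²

Using integrating factor method:

General solution: y = (3/4)x^3 + C/x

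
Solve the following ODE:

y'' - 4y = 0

Characteristic equation: r² - 4 = 0
Roots: r = 2, -2 (distinct real)
General solution: y = C₁e^(2x) + C₂e^(-2x)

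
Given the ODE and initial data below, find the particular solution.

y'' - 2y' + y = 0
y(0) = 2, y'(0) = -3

General solution: y = (C₁ + C₂x)e^x
Repeated root r = 1
Applying ICs: C₁ = 2, C₂ = -5
Particular solution: y = (2 - 5x)e^x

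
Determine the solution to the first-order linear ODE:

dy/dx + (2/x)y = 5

Using integrating factor method:

General solution: y = (5/3)x + Cx^(-2)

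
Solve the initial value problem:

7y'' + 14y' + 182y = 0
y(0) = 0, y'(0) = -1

General solution: y = e^(-x)(C₁cos(5x) + C₂sin(5x))
Complex roots r = -1 ± 5i
Applying ICs: C₁ = 0, C₂ = -1/5
Particular solution: y = e^(-x)(-(1/5)sin(5x))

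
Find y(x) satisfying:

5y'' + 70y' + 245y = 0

Characteristic equation: 5r² + 70r + 245 = 0
Divide by 5: r² + 14r + 49 = 0
Factored: (r + 7)² = 0
Repeated root: r = -7
General solution: y = (C₁ + C₂x)e^(-7x)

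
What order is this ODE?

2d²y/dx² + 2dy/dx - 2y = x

The order is 2 (highest derivative is of order 2).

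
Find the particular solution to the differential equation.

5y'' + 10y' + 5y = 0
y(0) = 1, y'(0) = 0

General solution: y = (C₁ + C₂x)e^(-x)
Repeated root r = -1
Applying ICs: C₁ = 1, C₂ = 1
Particular solution: y = (1 + x)e^(-x)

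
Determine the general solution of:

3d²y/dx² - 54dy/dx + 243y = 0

Characteristic equation: 3r² - 54r + 243 = 0
Divide by 3: r² - 18r + 81 = 0
Factored: (r - 9)² = 0
Repeated root: r = 9
General solution: y = (C₁ + C₂x)e^(9x)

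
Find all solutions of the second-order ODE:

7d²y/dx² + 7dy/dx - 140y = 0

Characteristic equation: 7r² + 7r - 140 = 0
Divide by 7: r² + r - 20 = 0
Roots: r = 4, -5 (distinct real)
General solution: y = C₁e^(4x) + C₂e^(-5x)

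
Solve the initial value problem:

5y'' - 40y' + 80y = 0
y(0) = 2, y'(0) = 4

General solution: y = (C₁ + C₂x)e^(4x)
Repeated root r = 4
Applying ICs: C₁ = 2, C₂ = -4
Particular solution: y = (2 - 4x)e^(4x)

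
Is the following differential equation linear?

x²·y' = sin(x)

Yes. Linear (y and its derivatives appear to the first power only, no products of y terms)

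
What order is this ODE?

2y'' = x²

The order is 2 (highest derivative is of order 2).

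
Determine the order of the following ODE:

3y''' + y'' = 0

The order is 3 (highest derivative is of order 3).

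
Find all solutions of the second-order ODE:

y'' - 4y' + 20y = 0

Characteristic equation: r² - 4r + 20 = 0
Roots: r = 2 ± 4i (complex conjugates)
General solution: y = e^(2x)(C₁cos(4x) + C₂sin(4x))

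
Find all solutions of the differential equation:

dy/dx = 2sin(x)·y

Separating variables and integrating:
ln|y| = -2cos(x) + C

General solution: y = Ce^(-2cos(x))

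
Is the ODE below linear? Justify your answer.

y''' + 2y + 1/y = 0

No. Nonlinear (1/y term)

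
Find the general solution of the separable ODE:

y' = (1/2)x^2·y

Separating variables and integrating:
ln|y| = x^3/6 + C

General solution: y = Ce^(x^3/6)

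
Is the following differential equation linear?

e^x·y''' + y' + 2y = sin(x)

Yes. Linear (y and its derivatives appear to the first power only, no products of y terms)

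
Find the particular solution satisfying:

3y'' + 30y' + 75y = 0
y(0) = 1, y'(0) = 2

General solution: y = (C₁ + C₂x)e^(-5x)
Repeated root r = -5
Applying ICs: C₁ = 1, C₂ = 7
Particular solution: y = (1 + 7x)e^(-5x)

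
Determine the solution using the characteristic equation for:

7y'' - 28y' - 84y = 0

Characteristic equation: 7r² - 28r - 84 = 0
Divide by 7: r² - 4r - 12 = 0
Roots: r = 6, -2 (distinct real)
General solution: y = C₁e^(6x) + C₂e^(-2x)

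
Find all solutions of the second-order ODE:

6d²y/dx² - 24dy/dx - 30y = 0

Characteristic equation: 6r² - 24r - 30 = 0
Divide by 6: r² - 4r - 5 = 0
Roots: r = 5, -1 (distinct real)
General solution: y = C₁e^(5x) + C₂e^(-x)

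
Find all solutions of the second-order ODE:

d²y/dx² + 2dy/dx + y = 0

Characteristic equation: r² + 2r + 1 = 0
Factored: (r + 1)² = 0
Repeated root: r = -1
General solution: y = (C₁ + C₂x)e^(-x)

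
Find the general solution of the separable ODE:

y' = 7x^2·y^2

Separating variables and integrating:
-1/y = 7x^3/3 + C

General solution: y^-1 = (-7/3)x^3 + C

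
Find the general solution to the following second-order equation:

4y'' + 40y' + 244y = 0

Characteristic equation: 4r² + 40r + 244 = 0
Divide by 4: r² + 10r + 61 = 0
Roots: r = -5 ± 6i (complex conjugates)
General solution: y = e^(-5x)(C₁cos(6x) + C₂sin(6x))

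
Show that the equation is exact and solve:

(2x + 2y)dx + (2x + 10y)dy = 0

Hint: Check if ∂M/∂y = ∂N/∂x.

Verify exactness: ∂M/∂y = ∂N/∂x ✓
Find F(x,y) such that ∂F/∂x = M, ∂F/∂y = N
Solution: x² + 2xy + 5y² = C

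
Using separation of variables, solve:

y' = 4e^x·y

Separating variables and integrating:
ln|y| = 4e^x + C

General solution: y = Ce^(4e^x)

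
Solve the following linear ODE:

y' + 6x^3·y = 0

Using integrating factor method:

General solution: y = Ce^(-3x^4/2)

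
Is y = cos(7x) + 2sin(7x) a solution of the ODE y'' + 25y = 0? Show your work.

Verification:
y'' = -49cos(7x) - 98sin(7x)
y'' + 25y ≠ 0 (frequency mismatch: got 49 instead of 25)

No, it is not a solution.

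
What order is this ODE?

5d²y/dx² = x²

The order is 2 (highest derivative is of order 2).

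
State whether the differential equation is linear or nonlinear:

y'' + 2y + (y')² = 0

Nonlinear ((y')² term)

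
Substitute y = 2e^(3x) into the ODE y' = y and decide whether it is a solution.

Verification:
y = 2e^(3x)
y' = 6e^(3x)
But y = 2e^(3x)
y' ≠ y — the derivative does not match

No, it is not a solution.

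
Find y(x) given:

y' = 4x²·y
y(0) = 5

General solution: y = Ce^(4x³/3)
Applying IC y(0) = 5:
Particular solution: y = 5e^(4x³/3)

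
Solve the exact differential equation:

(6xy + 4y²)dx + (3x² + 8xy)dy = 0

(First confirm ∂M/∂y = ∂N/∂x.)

Verify exactness: ∂M/∂y = ∂N/∂x ✓
Find F(x,y) such that ∂F/∂x = M, ∂F/∂y = N
Solution: 3x²y + 4xy² = C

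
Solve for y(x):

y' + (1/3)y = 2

Using integrating factor method:

General solution: y = 6 + Ce^(-x/3)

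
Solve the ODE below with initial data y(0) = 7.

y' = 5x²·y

General solution: y = Ce^(5x³/3)
Applying IC y(0) = 7:
Particular solution: y = 7e^(5x³/3)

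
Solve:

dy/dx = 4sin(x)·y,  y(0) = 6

General solution: y = Ce^(-4cos(x))
Applying IC y(0) = 6:
Particular solution: y = 6e^(4(1-cos(x)))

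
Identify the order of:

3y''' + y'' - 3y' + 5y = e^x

The order is 3 (highest derivative is of order 3).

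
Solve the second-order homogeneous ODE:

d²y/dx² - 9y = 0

Characteristic equation: r² - 9 = 0
Roots: r = 3, -3 (distinct real)
General solution: y = C₁e^(3x) + C₂e^(-3x)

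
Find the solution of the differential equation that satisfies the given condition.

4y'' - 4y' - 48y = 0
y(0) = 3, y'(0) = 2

General solution: y = C₁e^(4x) + C₂e^(-3x)
Applying ICs: C₁ = 11/7, C₂ = 10/7
Particular solution: y = (11/7)e^(4x) + (10/7)e^(-3x)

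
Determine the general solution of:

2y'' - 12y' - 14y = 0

Characteristic equation: 2r² - 12r - 14 = 0
Divide by 2: r² - 6r - 7 = 0
Roots: r = 7, -1 (distinct real)
General solution: y = C₁e^(7x) + C₂e^(-x)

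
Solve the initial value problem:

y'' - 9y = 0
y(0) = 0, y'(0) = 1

General solution: y = C₁e^(3x) + C₂e^(-3x)
Applying ICs: C₁ = 1/6, C₂ = -1/6
Particular solution: y = (1/6)e^(3x) - (1/6)e^(-3x)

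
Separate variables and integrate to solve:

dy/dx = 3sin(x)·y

Separating variables and integrating:
ln|y| = -3cos(x) + C

General solution: y = Ce^(-3cos(x))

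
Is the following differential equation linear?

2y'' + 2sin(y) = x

No. Nonlinear (sin(y) is nonlinear in y)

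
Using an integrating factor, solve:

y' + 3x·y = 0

Using integrating factor method:

General solution: y = Ce^(-3x^2/2)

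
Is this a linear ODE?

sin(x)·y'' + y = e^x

Yes. Linear (y and its derivatives appear to the first power only, no products of y terms)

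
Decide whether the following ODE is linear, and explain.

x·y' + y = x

Linear (y and its derivatives appear to the first power only, no products of y terms)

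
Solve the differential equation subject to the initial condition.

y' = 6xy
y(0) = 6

General solution: y = Ce^(3x²)
Applying IC y(0) = 6:
Particular solution: y = 6e^(3x²)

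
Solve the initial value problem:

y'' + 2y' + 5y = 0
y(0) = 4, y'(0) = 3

General solution: y = e^(-x)(C₁cos(2x) + C₂sin(2x))
Complex roots r = -1 ± 2i
Applying ICs: C₁ = 4, C₂ = 7/2
Particular solution: y = e^(-x)(4cos(2x) + (7/2)sin(2x))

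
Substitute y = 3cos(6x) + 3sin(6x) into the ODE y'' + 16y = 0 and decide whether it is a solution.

Verification:
y'' = -108cos(6x) - 108sin(6x)
y'' + 16y ≠ 0 (frequency mismatch: got 36 instead of 16)

No, it is not a solution.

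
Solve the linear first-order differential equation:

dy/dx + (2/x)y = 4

Using integrating factor method:

General solution: y = (4/3)x + Cx^(-2)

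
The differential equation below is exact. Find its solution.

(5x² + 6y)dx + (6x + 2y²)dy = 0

Verify exactness: ∂M/∂y = ∂N/∂x ✓
Find F(x,y) such that ∂F/∂x = M, ∂F/∂y = N
Solution: 5x³/3 + 6xy + 2y³/3 = C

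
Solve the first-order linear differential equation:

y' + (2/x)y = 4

Using integrating factor method:

General solution: y = (4/3)x + Cx^(-2)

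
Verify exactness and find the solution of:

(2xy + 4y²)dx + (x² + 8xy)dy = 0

Verify exactness: ∂M/∂y = ∂N/∂x ✓
Find F(x,y) such that ∂F/∂x = M, ∂F/∂y = N
Solution: x²y + 4xy² = C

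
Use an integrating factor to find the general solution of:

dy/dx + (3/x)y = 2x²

Using integrating factor method:

General solution: y = (1/3)x^3 + Cx^(-3)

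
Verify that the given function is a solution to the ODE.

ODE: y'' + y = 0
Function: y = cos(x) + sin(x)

Verification:
y'' = -cos(x) - sin(x)
y'' + y = 0 ✓

Yes, it is a solution.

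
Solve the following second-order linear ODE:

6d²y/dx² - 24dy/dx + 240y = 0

Characteristic equation: 6r² - 24r + 240 = 0
Divide by 6: r² - 4r + 40 = 0
Roots: r = 2 ± 6i (complex conjugates)
General solution: y = e^(2x)(C₁cos(6x) + C₂sin(6x))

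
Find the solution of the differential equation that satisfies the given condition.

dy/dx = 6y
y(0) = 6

General solution: y = Ce^(6x)
Applying IC y(0) = 6:
Particular solution: y = 6e^(6x)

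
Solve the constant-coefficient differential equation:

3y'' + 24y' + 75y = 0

Characteristic equation: 3r² + 24r + 75 = 0
Divide by 3: r² + 8r + 25 = 0
Roots: r = -4 ± 3i (complex conjugates)
General solution: y = e^(-4x)(C₁cos(3x) + C₂sin(3x))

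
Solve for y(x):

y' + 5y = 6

Using integrating factor method:

General solution: y = 6/5 + Ce^(-5x)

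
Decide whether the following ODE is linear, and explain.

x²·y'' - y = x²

Linear (y and its derivatives appear to the first power only, no products of y terms)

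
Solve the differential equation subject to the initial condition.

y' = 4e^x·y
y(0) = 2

General solution: y = Ce^(4e^x)
Applying IC y(0) = 2:
Particular solution: y = 2e^(4(e^x - 1))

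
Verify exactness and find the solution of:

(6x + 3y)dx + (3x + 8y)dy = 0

Verify exactness: ∂M/∂y = ∂N/∂x ✓
Find F(x,y) such that ∂F/∂x = M, ∂F/∂y = N
Solution: 3x² + 3xy + 4y² = C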